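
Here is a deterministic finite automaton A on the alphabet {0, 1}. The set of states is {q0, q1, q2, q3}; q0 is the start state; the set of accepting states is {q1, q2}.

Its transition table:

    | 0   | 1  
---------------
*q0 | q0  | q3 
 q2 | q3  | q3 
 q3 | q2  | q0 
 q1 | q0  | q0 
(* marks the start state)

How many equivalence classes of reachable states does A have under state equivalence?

3

First remove the unreachable states {q1}; 3 states remain.
Start with accepting vs non-accepting: {q2} | {q0,q3}.
On input 0, block {q0,q3} splits into {q0} and {q3}.
The partition is now stable with 3 blocks: {q2} | {q0} | {q3}.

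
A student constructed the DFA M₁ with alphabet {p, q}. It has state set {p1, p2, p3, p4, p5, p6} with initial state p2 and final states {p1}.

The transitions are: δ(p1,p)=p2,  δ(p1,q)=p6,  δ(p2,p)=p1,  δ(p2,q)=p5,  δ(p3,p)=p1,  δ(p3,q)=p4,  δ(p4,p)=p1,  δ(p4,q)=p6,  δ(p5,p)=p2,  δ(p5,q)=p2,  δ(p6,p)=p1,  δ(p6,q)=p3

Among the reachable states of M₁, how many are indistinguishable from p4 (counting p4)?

Initial partition by acceptance: {p1} | {p2,p3,p4,p5,p6}.
Split {p2,p3,p4,p5,p6} by δ(·,p) → {p2,p3,p4,p6} and {p5}.
Split {p2,p3,p4,p6} by δ(·,q) → {p3,p4,p6} and {p2}.
No further refinement is possible. Final partition (4 blocks): {p1} | {p3,p4,p6} | {p5} | {p2}.
The equivalence class containing p4 is {p3,p4,p6}, of size 3.

3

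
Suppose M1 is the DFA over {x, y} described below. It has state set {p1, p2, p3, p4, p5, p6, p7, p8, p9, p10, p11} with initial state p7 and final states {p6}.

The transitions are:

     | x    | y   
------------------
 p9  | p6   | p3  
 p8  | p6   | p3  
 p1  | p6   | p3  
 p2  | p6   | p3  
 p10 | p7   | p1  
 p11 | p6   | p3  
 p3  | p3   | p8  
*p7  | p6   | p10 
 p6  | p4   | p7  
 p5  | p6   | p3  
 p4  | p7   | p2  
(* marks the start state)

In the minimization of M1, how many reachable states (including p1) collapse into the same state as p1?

3

First remove the unreachable states {p5,p9,p11}; 8 states remain.
Initial partition by acceptance: {p6} | {p1,p2,p3,p4,p7,p8,p10}.
On input x, block {p1,p2,p3,p4,p7,p8,p10} splits into {p1,p2,p7,p8} and {p3,p4,p10}.
Split {p3,p4,p10} by δ(·,x) → {p4,p10} and {p3}.
On input y, block {p1,p2,p7,p8} splits into {p1,p2,p8} and {p7}.
The partition is now stable with 5 blocks: {p6} | {p1,p2,p8} | {p4,p10} | {p3} | {p7}.
State p1 belongs to the block {p1,p2,p8}, which has 3 states.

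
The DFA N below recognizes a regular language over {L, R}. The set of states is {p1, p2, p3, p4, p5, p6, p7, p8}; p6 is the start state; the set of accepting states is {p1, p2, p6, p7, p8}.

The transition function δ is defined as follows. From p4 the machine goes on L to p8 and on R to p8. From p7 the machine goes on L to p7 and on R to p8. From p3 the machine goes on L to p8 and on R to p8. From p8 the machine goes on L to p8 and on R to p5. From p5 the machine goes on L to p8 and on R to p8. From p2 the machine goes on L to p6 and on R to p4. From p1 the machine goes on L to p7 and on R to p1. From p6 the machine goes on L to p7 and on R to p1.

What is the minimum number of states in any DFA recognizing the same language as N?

First remove the unreachable states {p2,p3,p4}; 5 states remain.
P0 = {p1,p6,p7,p8} | {p5}.
Refine {p1,p6,p7,p8} on symbol R: members go to different blocks, giving {p1,p6,p7} and {p8}.
On input R, block {p1,p6,p7} splits into {p1,p6} and {p7}.
No further refinement is possible. Final partition (4 blocks): {p1,p6} | {p5} | {p8} | {p7}.

4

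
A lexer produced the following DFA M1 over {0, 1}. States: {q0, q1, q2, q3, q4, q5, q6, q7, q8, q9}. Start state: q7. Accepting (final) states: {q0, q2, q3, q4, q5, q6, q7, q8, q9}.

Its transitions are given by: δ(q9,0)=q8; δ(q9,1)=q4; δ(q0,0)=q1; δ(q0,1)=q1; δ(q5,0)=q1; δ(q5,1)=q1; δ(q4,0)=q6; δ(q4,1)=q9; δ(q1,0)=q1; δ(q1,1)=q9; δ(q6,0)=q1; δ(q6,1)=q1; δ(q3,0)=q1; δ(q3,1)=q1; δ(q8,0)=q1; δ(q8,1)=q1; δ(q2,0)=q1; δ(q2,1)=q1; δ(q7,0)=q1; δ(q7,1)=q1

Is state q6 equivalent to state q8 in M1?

Yes

Reachable states from the start: {q1,q4,q6,q7,q8,q9}. Unreachable: {q0,q2,q3,q5} — drop them.
Initial partition by acceptance: {q4,q6,q7,q8,q9} | {q1}.
Split {q4,q6,q7,q8,q9} by δ(·,0) → {q6,q7,q8} and {q4,q9}.
No further refinement is possible. Final partition (3 blocks): {q6,q7,q8} | {q1} | {q4,q9}.
q6 and q8 lie in the same block of the stable partition, so they are equivalent — no string distinguishes them.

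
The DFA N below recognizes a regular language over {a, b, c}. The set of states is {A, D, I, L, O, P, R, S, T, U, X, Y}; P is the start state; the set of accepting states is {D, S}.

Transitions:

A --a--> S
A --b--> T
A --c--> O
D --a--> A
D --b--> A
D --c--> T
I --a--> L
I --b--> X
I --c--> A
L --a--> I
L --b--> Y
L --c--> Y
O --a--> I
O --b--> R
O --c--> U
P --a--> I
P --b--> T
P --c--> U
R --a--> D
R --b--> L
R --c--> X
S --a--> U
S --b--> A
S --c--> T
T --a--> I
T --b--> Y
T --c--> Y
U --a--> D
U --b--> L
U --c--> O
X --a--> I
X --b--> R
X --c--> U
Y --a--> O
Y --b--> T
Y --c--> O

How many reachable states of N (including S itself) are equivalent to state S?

2

Every state is reachable, so we keep all 12.
Initial partition by acceptance: {D,S} | {A,I,L,O,P,R,T,U,X,Y}.
Split {A,I,L,O,P,R,T,U,X,Y} by δ(·,a) → {I,L,O,P,T,X,Y} and {A,R,U}.
Refine {I,L,O,P,T,X,Y} on symbol b: members go to different blocks, giving {I,L,P,T,Y} and {O,X}.
Refine {I,L,P,T,Y} on symbol a: members go to different blocks, giving {I,L,P,T} and {Y}.
On input b, block {I,L,P,T} splits into {L,T} and {P} and {I}.
Stable partition: {D,S} | {L,T} | {A,R,U} | {O,X} | {Y} | {P} | {I} — 7 equivalence classes.
The equivalence class containing S is {D,S}, of size 2.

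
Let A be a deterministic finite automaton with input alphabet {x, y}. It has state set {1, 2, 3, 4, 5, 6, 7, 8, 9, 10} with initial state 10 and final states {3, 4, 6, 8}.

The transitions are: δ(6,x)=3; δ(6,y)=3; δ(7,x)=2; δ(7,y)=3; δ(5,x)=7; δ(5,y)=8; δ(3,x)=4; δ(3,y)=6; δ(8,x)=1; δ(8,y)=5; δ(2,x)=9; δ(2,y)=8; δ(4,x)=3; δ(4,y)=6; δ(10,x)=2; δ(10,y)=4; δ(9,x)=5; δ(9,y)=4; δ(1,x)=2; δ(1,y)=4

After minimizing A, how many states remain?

4

Start with accepting vs non-accepting: {3,4,6,8} | {1,2,5,7,9,10}.
Refine {3,4,6,8} on symbol x: members go to different blocks, giving {3,4,6} and {8}.
Split {1,2,5,7,9,10} by δ(·,y) → {1,7,9,10} and {2,5}.
The partition is now stable with 4 blocks: {3,4,6} | {1,7,9,10} | {8} | {2,5}.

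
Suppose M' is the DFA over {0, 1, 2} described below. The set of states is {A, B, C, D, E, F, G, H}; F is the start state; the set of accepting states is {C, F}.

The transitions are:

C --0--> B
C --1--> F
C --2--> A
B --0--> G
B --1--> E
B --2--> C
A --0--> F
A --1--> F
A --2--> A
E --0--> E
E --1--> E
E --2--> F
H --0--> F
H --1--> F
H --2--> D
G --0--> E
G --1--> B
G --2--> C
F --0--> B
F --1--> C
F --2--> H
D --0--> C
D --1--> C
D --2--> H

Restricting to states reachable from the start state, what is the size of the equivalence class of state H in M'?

3

P0 = {C,F} | {A,B,D,E,G,H}.
On input 0, block {A,B,D,E,G,H} splits into {A,D,H} and {B,E,G}.
The partition is now stable with 3 blocks: {C,F} | {A,D,H} | {B,E,G}.
State H belongs to the block {A,D,H}, which has 3 states.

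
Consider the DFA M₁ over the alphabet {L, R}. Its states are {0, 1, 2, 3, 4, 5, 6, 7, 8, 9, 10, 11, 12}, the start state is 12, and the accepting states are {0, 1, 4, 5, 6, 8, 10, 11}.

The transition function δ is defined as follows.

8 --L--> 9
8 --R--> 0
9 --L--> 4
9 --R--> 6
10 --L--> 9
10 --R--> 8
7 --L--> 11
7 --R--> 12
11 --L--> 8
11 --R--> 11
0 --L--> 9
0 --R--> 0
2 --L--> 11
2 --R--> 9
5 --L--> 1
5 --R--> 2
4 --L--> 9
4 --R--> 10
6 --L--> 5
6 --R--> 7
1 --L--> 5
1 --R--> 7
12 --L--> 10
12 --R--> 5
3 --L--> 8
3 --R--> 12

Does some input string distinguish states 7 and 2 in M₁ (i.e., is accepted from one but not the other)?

First remove the unreachable states {3}; 12 states remain.
P0 = {0,1,4,5,6,8,10,11} | {2,7,9,12}.
On input L, block {0,1,4,5,6,8,10,11} splits into {0,4,8,10} and {1,5,6,11}.
Refine {2,7,9,12} on symbol L: members go to different blocks, giving {2,7} and {9,12}.
Split {1,5,6,11} by δ(·,L) → {1,5,6} and {11}.
Stable partition: {0,4,8,10} | {2,7} | {1,5,6} | {9,12} | {11} — 5 equivalence classes.
7 and 2 lie in the same block of the stable partition, so they are equivalent — no string distinguishes them.

No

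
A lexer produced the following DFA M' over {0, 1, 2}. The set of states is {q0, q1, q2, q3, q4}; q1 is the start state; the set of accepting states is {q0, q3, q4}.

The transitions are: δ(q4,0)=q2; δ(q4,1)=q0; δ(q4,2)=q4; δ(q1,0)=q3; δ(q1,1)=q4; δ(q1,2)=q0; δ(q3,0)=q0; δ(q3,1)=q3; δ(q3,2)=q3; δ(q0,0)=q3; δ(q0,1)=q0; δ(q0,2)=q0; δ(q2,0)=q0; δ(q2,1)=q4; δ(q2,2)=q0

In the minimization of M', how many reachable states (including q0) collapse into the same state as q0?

2

Every state is reachable, so we keep all 5.
Start with accepting vs non-accepting: {q0,q3,q4} | {q1,q2}.
On input 0, block {q0,q3,q4} splits into {q0,q3} and {q4}.
The partition is now stable with 3 blocks: {q0,q3} | {q1,q2} | {q4}.
The equivalence class containing q0 is {q0,q3}, of size 2.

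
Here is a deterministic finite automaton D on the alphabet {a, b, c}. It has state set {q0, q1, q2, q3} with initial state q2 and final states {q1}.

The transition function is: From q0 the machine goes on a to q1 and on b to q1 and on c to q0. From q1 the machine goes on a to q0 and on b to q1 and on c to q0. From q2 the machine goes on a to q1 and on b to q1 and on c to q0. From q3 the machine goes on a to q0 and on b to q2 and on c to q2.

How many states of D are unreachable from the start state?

1

BFS from q2 reaches {q0, q1, q2}; the 1 state(s) q3 are never visited.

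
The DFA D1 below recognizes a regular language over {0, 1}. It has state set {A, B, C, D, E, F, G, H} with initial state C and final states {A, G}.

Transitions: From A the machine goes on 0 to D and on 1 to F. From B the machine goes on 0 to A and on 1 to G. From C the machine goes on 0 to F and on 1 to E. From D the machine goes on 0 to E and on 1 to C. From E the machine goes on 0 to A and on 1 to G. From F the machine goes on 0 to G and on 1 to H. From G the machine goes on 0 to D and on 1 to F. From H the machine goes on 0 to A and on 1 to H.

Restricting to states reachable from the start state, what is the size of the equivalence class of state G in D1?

First remove the unreachable states {B}; 7 states remain.
Start with accepting vs non-accepting: {A,G} | {C,D,E,F,H}.
Refine {C,D,E,F,H} on symbol 0: members go to different blocks, giving {E,F,H} and {C,D}.
On input 1, block {E,F,H} splits into {F,H} and {E}.
Refine {C,D} on symbol 0: members go to different blocks, giving {C} and {D}.
No further refinement is possible. Final partition (5 blocks): {A,G} | {F,H} | {C} | {E} | {D}.
The equivalence class containing G is {A,G}, of size 2.

2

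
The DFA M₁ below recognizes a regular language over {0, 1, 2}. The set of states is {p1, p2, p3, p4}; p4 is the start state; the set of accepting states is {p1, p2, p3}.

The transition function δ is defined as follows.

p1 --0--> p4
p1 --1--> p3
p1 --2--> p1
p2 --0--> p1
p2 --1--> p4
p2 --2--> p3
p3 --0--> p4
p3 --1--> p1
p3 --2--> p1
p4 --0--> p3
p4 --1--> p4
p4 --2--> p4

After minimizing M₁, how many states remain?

2

Reachable states from the start: {p1,p3,p4}. Unreachable: {p2} — drop them.
Initial partition by acceptance: {p1,p3} | {p4}.
Stable partition: {p1,p3} | {p4} — 2 equivalence classes.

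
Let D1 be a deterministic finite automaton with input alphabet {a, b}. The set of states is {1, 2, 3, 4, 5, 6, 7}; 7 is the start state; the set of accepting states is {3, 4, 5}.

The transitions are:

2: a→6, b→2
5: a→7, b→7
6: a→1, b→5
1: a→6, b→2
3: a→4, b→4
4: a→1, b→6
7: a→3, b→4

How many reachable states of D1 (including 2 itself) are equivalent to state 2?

2

Every state is reachable, so we keep all 7.
P0 = {3,4,5} | {1,2,6,7}.
Split {3,4,5} by δ(·,a) → {4,5} and {3}.
On input a, block {1,2,6,7} splits into {1,2,6} and {7}.
On input a, block {4,5} splits into {4} and {5}.
On input b, block {1,2,6} splits into {1,2} and {6}.
Stable partition: {4} | {1,2} | {3} | {7} | {5} | {6} — 6 equivalence classes.
The equivalence class containing 2 is {1,2}, of size 2.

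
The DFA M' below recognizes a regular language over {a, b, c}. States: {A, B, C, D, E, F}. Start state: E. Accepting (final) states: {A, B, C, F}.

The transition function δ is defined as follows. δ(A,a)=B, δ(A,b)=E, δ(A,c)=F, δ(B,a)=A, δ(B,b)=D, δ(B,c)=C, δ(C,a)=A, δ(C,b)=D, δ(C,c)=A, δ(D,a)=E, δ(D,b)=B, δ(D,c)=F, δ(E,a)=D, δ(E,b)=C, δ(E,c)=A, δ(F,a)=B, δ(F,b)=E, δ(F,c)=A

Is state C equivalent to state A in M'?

Yes

Start with accepting vs non-accepting: {A,B,C,F} | {D,E}.
Stable partition: {A,B,C,F} | {D,E} — 2 equivalence classes.
C and A lie in the same block of the stable partition, so they are equivalent — no string distinguishes them.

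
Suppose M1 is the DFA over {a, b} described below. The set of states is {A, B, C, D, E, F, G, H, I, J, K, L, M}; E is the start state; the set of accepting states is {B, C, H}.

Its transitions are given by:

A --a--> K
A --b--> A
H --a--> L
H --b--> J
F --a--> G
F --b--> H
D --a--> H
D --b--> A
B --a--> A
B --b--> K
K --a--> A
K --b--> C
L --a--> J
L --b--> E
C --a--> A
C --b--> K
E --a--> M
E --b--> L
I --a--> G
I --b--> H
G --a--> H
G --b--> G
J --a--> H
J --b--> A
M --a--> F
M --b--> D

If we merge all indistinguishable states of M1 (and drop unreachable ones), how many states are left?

10

Reachable states from the start: {A,C,D,E,F,G,H,J,K,L,M}. Unreachable: {B,I} — drop them.
Initial partition by acceptance: {C,H} | {A,D,E,F,G,J,K,L,M}.
Refine {A,D,E,F,G,J,K,L,M} on symbol a: members go to different blocks, giving {A,E,F,K,L,M} and {D,G,J}.
Refine {C,H} on symbol b: members go to different blocks, giving {C} and {H}.
Refine {A,E,F,K,L,M} on symbol a: members go to different blocks, giving {A,E,K,M} and {F,L}.
On input a, block {A,E,K,M} splits into {A,E,K} and {M}.
Split {A,E,K} by δ(·,a) → {A,K} and {E}.
Split {A,K} by δ(·,b) → {A} and {K}.
Refine {D,G,J} on symbol b: members go to different blocks, giving {D,J} and {G}.
On input a, block {F,L} splits into {F} and {L}.
The partition is now stable with 10 blocks: {C} | {A} | {D,J} | {H} | {F} | {M} | {E} | {K} | {G} | {L}.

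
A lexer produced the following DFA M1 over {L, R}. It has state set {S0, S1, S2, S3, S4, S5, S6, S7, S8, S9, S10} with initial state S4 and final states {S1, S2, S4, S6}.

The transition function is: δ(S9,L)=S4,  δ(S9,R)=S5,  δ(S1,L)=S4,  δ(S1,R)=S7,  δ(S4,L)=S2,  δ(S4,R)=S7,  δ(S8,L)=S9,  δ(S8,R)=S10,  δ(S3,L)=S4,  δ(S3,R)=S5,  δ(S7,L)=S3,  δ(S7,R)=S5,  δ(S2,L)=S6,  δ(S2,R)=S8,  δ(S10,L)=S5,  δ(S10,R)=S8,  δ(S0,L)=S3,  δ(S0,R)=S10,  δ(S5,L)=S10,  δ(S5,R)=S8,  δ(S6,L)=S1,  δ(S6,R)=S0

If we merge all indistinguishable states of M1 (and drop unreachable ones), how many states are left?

Start with accepting vs non-accepting: {S1,S2,S4,S6} | {S0,S3,S5,S7,S8,S9,S10}.
Refine {S0,S3,S5,S7,S8,S9,S10} on symbol L: members go to different blocks, giving {S0,S5,S7,S8,S10} and {S3,S9}.
Split {S0,S5,S7,S8,S10} by δ(·,L) → {S0,S7,S8} and {S5,S10}.
Stable partition: {S1,S2,S4,S6} | {S0,S7,S8} | {S3,S9} | {S5,S10} — 4 equivalence classes.

4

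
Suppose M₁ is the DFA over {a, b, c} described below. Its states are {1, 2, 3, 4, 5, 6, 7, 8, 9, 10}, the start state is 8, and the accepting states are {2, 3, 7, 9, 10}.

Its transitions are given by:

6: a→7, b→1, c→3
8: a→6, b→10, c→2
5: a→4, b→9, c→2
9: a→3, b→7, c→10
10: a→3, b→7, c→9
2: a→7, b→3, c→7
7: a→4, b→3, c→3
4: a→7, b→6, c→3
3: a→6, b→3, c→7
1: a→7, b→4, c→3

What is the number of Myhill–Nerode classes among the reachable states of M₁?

States {5} cannot be reached from the start state, so discard them.
Initial partition by acceptance: {2,3,7,9,10} | {1,4,6,8}.
Refine {2,3,7,9,10} on symbol a: members go to different blocks, giving {2,9,10} and {3,7}.
On input c, block {2,9,10} splits into {9,10} and {2}.
Refine {1,4,6,8} on symbol a: members go to different blocks, giving {1,4,6} and {8}.
No further refinement is possible. Final partition (5 blocks): {9,10} | {1,4,6} | {3,7} | {2} | {8}.

5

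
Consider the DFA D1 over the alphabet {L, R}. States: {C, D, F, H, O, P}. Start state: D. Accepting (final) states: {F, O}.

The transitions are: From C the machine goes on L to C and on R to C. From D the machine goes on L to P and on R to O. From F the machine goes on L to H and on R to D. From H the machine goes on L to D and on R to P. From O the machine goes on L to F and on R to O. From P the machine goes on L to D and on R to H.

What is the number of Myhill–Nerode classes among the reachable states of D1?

4

Reachable states from the start: {D,F,H,O,P}. Unreachable: {C} — drop them.
Initial partition by acceptance: {F,O} | {D,H,P}.
On input L, block {F,O} splits into {O} and {F}.
On input R, block {D,H,P} splits into {H,P} and {D}.
The partition is now stable with 4 blocks: {O} | {H,P} | {F} | {D}.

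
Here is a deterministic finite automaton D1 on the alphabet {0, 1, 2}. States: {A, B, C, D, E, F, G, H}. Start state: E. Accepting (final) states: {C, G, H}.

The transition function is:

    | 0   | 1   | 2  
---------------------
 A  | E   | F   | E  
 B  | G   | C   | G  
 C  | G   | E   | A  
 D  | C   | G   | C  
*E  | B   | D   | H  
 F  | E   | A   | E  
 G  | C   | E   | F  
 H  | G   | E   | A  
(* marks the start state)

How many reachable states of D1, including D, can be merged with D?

Every state is reachable, so we keep all 8.
Initial partition by acceptance: {C,G,H} | {A,B,D,E,F}.
Refine {A,B,D,E,F} on symbol 0: members go to different blocks, giving {A,E,F} and {B,D}.
On input 0, block {A,E,F} splits into {A,F} and {E}.
The partition is now stable with 4 blocks: {C,G,H} | {A,F} | {B,D} | {E}.
State D belongs to the block {B,D}, which has 2 states.

2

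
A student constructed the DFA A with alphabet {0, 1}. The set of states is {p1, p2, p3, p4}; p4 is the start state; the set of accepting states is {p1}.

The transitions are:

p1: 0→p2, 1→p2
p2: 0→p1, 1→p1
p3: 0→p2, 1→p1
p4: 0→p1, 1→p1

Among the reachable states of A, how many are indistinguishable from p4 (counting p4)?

First remove the unreachable states {p3}; 3 states remain.
Start with accepting vs non-accepting: {p1} | {p2,p4}.
No further refinement is possible. Final partition (2 blocks): {p1} | {p2,p4}.
State p4 belongs to the block {p2,p4}, which has 2 states.

2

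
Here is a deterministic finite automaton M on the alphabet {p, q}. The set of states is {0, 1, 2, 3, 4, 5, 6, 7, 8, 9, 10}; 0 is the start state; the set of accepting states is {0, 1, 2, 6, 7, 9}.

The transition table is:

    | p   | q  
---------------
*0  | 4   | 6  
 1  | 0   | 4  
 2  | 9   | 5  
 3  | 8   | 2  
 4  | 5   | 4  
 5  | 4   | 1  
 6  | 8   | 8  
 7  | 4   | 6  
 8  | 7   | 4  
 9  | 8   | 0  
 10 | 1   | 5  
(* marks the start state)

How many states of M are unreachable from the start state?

4

BFS from 0 reaches {0, 1, 4, 5, 6, 7, 8}; the 4 state(s) 2, 3, 9, 10 are never visited.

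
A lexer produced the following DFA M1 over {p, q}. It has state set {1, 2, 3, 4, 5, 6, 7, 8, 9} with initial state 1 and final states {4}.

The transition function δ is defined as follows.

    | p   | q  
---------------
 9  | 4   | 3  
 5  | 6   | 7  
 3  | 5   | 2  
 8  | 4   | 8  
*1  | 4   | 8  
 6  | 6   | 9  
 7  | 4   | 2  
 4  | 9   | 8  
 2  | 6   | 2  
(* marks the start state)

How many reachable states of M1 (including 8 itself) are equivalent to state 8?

2

All states are reachable from the start state.
Start with accepting vs non-accepting: {4} | {1,2,3,5,6,7,8,9}.
On input p, block {1,2,3,5,6,7,8,9} splits into {1,7,8,9} and {2,3,5,6}.
Split {1,7,8,9} by δ(·,q) → {1,8} and {7,9}.
Split {2,3,5,6} by δ(·,q) → {2,3} and {5,6}.
Stable partition: {4} | {1,8} | {2,3} | {7,9} | {5,6} — 5 equivalence classes.
State 8 belongs to the block {1,8}, which has 2 states.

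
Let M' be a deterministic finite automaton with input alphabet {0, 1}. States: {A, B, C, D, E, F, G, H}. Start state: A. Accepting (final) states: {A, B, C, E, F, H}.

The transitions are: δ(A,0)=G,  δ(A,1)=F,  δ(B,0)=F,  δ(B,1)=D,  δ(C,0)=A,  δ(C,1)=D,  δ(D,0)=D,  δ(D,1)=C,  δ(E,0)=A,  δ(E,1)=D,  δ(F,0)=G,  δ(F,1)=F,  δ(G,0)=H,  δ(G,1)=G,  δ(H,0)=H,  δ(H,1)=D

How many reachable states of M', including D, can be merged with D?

First remove the unreachable states {B,E}; 6 states remain.
Initial partition by acceptance: {A,C,F,H} | {D,G}.
Refine {A,C,F,H} on symbol 0: members go to different blocks, giving {A,F} and {C,H}.
Split {D,G} by δ(·,0) → {D} and {G}.
Split {C,H} by δ(·,0) → {C} and {H}.
No further refinement is possible. Final partition (5 blocks): {A,F} | {D} | {C} | {G} | {H}.
The equivalence class containing D is {D}, of size 1.

1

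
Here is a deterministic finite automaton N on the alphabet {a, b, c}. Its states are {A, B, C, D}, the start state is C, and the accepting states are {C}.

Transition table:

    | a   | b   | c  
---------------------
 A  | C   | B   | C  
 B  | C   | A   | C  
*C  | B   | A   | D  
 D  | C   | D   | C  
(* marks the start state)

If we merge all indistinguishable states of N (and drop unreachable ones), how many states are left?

Start with accepting vs non-accepting: {C} | {A,B,D}.
Stable partition: {C} | {A,B,D} — 2 equivalence classes.

2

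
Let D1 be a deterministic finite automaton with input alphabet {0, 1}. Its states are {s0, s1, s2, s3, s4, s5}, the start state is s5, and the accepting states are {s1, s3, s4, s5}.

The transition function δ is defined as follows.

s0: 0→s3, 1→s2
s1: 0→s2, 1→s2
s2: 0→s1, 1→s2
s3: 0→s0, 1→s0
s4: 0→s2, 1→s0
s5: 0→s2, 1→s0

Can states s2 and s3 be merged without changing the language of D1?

No

First remove the unreachable states {s4}; 5 states remain.
Initial partition by acceptance: {s1,s3,s5} | {s0,s2}.
No further refinement is possible. Final partition (2 blocks): {s1,s3,s5} | {s0,s2}.
s2 and s3 end up in different blocks, so they are distinguishable. For instance, the string 'ε' is accepted from only s3.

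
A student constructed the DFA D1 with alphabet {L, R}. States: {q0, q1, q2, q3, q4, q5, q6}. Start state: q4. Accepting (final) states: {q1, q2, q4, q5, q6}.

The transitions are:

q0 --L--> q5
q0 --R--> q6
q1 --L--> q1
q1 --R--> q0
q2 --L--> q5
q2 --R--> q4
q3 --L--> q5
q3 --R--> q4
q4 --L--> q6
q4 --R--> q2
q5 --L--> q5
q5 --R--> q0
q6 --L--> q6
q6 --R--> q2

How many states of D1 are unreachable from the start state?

2

Starting at q4 and following transitions, the reachable set is {q0, q2, q4, q5, q6}. That leaves q1, q3 unreachable — 2 in total.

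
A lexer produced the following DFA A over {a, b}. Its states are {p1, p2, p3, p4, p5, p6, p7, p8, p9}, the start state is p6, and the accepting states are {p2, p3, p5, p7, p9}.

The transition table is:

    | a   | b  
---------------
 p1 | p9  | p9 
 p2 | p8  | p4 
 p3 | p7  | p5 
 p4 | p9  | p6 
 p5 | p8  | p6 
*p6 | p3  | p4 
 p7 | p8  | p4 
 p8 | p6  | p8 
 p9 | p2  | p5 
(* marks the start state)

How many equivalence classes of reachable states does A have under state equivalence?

4

States {p1} cannot be reached from the start state, so discard them.
P0 = {p2,p3,p5,p7,p9} | {p4,p6,p8}.
Refine {p2,p3,p5,p7,p9} on symbol a: members go to different blocks, giving {p2,p5,p7} and {p3,p9}.
Refine {p4,p6,p8} on symbol a: members go to different blocks, giving {p4,p6} and {p8}.
Stable partition: {p2,p5,p7} | {p4,p6} | {p3,p9} | {p8} — 4 equivalence classes.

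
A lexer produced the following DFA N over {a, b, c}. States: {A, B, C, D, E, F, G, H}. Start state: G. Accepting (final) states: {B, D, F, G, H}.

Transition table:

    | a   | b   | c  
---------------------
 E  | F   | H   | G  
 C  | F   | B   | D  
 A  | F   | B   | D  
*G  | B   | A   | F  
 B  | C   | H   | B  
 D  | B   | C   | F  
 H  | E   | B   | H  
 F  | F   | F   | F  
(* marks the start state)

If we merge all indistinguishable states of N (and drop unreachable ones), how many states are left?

All states are reachable from the start state.
P0 = {B,D,F,G,H} | {A,C,E}.
Refine {B,D,F,G,H} on symbol a: members go to different blocks, giving {D,F,G} and {B,H}.
Split {D,F,G} by δ(·,a) → {D,G} and {F}.
Stable partition: {D,G} | {A,C,E} | {B,H} | {F} — 4 equivalence classes.

4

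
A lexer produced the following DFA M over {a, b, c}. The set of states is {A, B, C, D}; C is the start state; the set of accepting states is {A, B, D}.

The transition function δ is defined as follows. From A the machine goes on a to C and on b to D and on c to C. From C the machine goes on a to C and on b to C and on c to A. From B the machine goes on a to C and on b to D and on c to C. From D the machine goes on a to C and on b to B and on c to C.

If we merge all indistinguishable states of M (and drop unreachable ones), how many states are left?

2

Every state is reachable, so we keep all 4.
P0 = {A,B,D} | {C}.
No further refinement is possible. Final partition (2 blocks): {A,B,D} | {C}.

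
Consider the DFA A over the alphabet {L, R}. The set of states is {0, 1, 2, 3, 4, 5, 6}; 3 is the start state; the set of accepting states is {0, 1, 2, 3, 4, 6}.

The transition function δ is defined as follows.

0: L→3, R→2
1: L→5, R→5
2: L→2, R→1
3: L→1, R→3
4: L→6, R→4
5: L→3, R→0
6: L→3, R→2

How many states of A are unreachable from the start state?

No path from 3 leads to 4, 6; the other 5 states are all reachable.

2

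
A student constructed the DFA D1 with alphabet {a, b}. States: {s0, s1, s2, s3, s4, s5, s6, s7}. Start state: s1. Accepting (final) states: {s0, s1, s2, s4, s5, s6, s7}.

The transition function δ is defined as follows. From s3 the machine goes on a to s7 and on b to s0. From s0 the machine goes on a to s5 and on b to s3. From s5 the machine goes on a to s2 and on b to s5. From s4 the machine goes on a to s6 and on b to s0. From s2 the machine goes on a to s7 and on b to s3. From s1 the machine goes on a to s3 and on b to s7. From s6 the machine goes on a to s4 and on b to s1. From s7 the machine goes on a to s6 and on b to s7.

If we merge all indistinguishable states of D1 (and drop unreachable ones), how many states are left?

8

All states are reachable from the start state.
Initial partition by acceptance: {s0,s1,s2,s4,s5,s6,s7} | {s3}.
On input a, block {s0,s1,s2,s4,s5,s6,s7} splits into {s0,s2,s4,s5,s6,s7} and {s1}.
On input b, block {s0,s2,s4,s5,s6,s7} splits into {s4,s5,s7} and {s0,s2} and {s6}.
Split {s4,s5,s7} by δ(·,a) → {s4,s7} and {s5}.
On input b, block {s4,s7} splits into {s4} and {s7}.
On input a, block {s0,s2} splits into {s0} and {s2}.
Stable partition: {s4} | {s3} | {s1} | {s0} | {s6} | {s5} | {s7} | {s2} — 8 equivalence classes.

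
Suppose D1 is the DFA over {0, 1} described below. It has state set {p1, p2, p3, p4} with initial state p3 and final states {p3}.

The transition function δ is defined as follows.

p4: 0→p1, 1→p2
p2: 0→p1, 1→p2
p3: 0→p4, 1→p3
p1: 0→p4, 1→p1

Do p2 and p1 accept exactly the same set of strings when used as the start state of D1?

Every state is reachable, so we keep all 4.
P0 = {p3} | {p1,p2,p4}.
No further refinement is possible. Final partition (2 blocks): {p3} | {p1,p2,p4}.
p2 and p1 lie in the same block of the stable partition, so they are equivalent — no string distinguishes them.

Yes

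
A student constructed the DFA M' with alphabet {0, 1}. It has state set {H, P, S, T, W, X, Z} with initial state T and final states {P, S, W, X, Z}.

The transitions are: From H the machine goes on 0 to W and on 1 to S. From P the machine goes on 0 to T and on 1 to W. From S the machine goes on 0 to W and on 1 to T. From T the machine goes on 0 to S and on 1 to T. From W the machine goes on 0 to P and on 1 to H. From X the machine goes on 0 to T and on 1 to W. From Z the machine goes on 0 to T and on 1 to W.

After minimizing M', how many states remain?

5

First remove the unreachable states {X,Z}; 5 states remain.
P0 = {P,S,W} | {H,T}.
On input 0, block {P,S,W} splits into {S,W} and {P}.
Refine {S,W} on symbol 0: members go to different blocks, giving {S} and {W}.
Split {H,T} by δ(·,0) → {T} and {H}.
No further refinement is possible. Final partition (5 blocks): {S} | {T} | {P} | {W} | {H}.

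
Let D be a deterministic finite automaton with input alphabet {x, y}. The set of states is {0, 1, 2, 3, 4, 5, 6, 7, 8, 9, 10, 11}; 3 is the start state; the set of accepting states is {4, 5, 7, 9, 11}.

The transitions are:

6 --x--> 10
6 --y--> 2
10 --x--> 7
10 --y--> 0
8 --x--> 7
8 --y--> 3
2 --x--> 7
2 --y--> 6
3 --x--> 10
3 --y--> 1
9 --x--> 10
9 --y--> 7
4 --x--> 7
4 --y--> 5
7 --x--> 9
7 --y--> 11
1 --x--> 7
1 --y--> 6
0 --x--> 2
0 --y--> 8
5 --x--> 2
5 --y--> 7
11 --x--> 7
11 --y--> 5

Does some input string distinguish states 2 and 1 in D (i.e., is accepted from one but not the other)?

States {4} cannot be reached from the start state, so discard them.
Start with accepting vs non-accepting: {5,7,9,11} | {0,1,2,3,6,8,10}.
Refine {5,7,9,11} on symbol x: members go to different blocks, giving {5,9} and {7,11}.
Refine {0,1,2,3,6,8,10} on symbol x: members go to different blocks, giving {1,2,8,10} and {0,3,6}.
Split {7,11} by δ(·,x) → {7} and {11}.
The partition is now stable with 5 blocks: {5,9} | {1,2,8,10} | {7} | {0,3,6} | {11}.
2 and 1 lie in the same block of the stable partition, so they are equivalent — no string distinguishes them.

No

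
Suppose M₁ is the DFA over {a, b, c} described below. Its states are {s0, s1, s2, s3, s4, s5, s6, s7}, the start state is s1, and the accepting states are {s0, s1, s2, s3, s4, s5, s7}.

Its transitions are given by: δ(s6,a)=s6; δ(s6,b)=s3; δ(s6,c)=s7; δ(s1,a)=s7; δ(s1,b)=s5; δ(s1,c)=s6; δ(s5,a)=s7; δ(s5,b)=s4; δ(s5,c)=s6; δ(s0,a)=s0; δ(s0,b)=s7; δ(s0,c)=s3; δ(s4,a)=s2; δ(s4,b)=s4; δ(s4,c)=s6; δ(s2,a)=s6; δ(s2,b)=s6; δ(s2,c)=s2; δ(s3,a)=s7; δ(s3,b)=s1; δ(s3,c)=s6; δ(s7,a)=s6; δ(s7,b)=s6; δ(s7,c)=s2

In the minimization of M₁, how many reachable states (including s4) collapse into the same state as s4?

First remove the unreachable states {s0}; 7 states remain.
Start with accepting vs non-accepting: {s1,s2,s3,s4,s5,s7} | {s6}.
Split {s1,s2,s3,s4,s5,s7} by δ(·,a) → {s1,s3,s4,s5} and {s2,s7}.
The partition is now stable with 3 blocks: {s1,s3,s4,s5} | {s6} | {s2,s7}.
The equivalence class containing s4 is {s1,s3,s4,s5}, of size 4.

4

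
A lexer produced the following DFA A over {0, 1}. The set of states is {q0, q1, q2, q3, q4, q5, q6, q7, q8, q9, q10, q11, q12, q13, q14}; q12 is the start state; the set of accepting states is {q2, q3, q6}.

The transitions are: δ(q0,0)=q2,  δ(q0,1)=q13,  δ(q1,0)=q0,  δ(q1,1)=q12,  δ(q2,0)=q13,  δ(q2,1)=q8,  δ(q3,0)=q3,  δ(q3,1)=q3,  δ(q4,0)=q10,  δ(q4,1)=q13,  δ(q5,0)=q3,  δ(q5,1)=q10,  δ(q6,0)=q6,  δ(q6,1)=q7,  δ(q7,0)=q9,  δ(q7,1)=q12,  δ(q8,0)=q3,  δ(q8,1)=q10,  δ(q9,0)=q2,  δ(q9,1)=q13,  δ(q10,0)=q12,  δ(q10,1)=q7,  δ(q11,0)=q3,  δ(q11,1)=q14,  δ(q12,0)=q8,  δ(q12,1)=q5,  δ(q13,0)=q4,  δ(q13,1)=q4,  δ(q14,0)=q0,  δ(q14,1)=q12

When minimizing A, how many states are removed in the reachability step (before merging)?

BFS from q12 reaches {q2, q3, q4, q5, q7, q8, q9, q10, q12, q13}; the 5 state(s) q0, q1, q6, q11, q14 are never visited.

5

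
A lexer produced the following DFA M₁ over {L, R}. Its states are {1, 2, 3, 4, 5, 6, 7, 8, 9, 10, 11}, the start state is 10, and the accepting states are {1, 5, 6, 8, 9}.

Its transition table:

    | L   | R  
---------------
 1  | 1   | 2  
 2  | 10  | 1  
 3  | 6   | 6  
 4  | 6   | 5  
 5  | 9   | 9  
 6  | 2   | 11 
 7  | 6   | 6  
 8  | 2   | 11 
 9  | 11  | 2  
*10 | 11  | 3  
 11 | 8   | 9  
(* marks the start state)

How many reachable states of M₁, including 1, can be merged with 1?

1

First remove the unreachable states {4,5,7}; 8 states remain.
P0 = {1,6,8,9} | {2,3,10,11}.
Refine {1,6,8,9} on symbol L: members go to different blocks, giving {6,8,9} and {1}.
Refine {2,3,10,11} on symbol L: members go to different blocks, giving {2,10} and {3,11}.
On input L, block {6,8,9} splits into {6,8} and {9}.
On input L, block {2,10} splits into {2} and {10}.
Split {3,11} by δ(·,R) → {3} and {11}.
No further refinement is possible. Final partition (7 blocks): {6,8} | {2} | {1} | {3} | {9} | {10} | {11}.
The equivalence class containing 1 is {1}, of size 1.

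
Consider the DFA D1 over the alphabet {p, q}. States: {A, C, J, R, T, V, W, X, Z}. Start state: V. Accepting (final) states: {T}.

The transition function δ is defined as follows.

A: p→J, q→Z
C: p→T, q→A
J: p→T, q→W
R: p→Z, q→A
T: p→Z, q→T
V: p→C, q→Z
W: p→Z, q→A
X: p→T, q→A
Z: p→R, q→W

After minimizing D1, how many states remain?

First remove the unreachable states {X}; 8 states remain.
Start with accepting vs non-accepting: {T} | {A,C,J,R,V,W,Z}.
Split {A,C,J,R,V,W,Z} by δ(·,p) → {A,R,V,W,Z} and {C,J}.
Refine {A,R,V,W,Z} on symbol p: members go to different blocks, giving {R,W,Z} and {A,V}.
On input q, block {R,W,Z} splits into {R,W} and {Z}.
On input q, block {C,J} splits into {J} and {C}.
Refine {A,V} on symbol p: members go to different blocks, giving {V} and {A}.
The partition is now stable with 7 blocks: {T} | {R,W} | {J} | {V} | {Z} | {C} | {A}.

7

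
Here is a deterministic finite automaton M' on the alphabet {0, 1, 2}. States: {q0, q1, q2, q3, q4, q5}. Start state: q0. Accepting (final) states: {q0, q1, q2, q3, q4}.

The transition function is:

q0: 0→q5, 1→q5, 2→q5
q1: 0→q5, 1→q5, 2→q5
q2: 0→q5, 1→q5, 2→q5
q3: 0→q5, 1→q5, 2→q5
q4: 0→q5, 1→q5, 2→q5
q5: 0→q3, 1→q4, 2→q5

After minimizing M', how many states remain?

First remove the unreachable states {q1,q2}; 4 states remain.
P0 = {q0,q3,q4} | {q5}.
Stable partition: {q0,q3,q4} | {q5} — 2 equivalence classes.

2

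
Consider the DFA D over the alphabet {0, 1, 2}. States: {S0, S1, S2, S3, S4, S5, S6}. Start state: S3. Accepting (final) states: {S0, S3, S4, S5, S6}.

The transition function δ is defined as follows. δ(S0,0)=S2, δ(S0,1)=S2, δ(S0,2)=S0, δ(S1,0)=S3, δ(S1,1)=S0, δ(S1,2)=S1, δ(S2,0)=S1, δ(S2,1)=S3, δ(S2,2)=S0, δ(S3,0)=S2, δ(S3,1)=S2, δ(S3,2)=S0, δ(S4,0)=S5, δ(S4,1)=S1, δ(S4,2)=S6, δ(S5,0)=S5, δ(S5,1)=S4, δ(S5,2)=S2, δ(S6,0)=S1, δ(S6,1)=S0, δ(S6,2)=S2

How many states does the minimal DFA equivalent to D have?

Reachable states from the start: {S0,S1,S2,S3}. Unreachable: {S4,S5,S6} — drop them.
P0 = {S0,S3} | {S1,S2}.
Refine {S1,S2} on symbol 0: members go to different blocks, giving {S1} and {S2}.
No further refinement is possible. Final partition (3 blocks): {S0,S3} | {S1} | {S2}.

3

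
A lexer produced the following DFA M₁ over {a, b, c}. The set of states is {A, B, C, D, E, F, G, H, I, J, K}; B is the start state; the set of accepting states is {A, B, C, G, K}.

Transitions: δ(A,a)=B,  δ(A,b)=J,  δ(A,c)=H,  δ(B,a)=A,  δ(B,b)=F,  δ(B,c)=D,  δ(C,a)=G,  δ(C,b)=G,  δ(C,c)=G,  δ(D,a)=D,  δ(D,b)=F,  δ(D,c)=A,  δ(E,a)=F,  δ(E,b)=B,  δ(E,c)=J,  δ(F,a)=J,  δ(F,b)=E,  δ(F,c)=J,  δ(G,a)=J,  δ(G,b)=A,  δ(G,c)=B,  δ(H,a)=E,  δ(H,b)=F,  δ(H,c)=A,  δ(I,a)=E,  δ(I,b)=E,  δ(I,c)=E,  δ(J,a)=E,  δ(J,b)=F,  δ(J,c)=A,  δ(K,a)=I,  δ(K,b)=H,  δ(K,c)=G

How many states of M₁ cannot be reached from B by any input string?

No path from B leads to C, G, I, K; the other 7 states are all reachable.

4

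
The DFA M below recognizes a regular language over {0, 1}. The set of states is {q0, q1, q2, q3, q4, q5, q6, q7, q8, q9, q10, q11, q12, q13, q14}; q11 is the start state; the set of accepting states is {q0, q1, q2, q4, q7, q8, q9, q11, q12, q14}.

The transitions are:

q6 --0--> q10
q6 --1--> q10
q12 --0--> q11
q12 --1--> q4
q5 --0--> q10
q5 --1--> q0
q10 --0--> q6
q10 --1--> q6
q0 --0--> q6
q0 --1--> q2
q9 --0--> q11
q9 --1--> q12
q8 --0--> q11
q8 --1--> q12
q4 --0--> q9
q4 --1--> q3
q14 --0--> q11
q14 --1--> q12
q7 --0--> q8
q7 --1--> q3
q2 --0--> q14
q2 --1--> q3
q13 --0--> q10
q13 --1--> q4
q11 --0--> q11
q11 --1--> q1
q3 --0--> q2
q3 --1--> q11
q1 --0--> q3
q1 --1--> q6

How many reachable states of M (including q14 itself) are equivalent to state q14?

First remove the unreachable states {q0,q5,q7,q8,q13}; 10 states remain.
Start with accepting vs non-accepting: {q1,q2,q4,q9,q11,q12,q14} | {q3,q6,q10}.
On input 0, block {q1,q2,q4,q9,q11,q12,q14} splits into {q2,q4,q9,q11,q12,q14} and {q1}.
On input 1, block {q2,q4,q9,q11,q12,q14} splits into {q9,q12,q14} and {q2,q4} and {q11}.
Split {q9,q12,q14} by δ(·,1) → {q9,q14} and {q12}.
Split {q3,q6,q10} by δ(·,0) → {q6,q10} and {q3}.
The partition is now stable with 7 blocks: {q9,q14} | {q6,q10} | {q1} | {q2,q4} | {q11} | {q12} | {q3}.
The equivalence class containing q14 is {q9,q14}, of size 2.

2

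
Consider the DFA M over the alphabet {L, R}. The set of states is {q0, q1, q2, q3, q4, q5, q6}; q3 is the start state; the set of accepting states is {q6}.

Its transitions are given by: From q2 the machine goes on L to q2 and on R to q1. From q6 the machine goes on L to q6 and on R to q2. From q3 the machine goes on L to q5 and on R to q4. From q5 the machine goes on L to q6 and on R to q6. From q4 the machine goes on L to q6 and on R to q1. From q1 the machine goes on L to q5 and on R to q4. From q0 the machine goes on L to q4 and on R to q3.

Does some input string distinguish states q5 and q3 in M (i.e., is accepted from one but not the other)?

Yes

Reachable states from the start: {q1,q2,q3,q4,q5,q6}. Unreachable: {q0} — drop them.
P0 = {q6} | {q1,q2,q3,q4,q5}.
Refine {q1,q2,q3,q4,q5} on symbol L: members go to different blocks, giving {q1,q2,q3} and {q4,q5}.
On input L, block {q1,q2,q3} splits into {q1,q3} and {q2}.
Refine {q4,q5} on symbol R: members go to different blocks, giving {q4} and {q5}.
No further refinement is possible. Final partition (5 blocks): {q6} | {q1,q3} | {q4} | {q2} | {q5}.
q5 and q3 end up in different blocks, so they are distinguishable. For instance, the string 'L' is accepted from only q5.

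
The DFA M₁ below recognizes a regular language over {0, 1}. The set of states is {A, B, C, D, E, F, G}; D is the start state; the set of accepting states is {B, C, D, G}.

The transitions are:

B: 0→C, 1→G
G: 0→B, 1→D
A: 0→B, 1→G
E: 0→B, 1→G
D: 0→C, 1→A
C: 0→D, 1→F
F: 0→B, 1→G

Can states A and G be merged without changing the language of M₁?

Reachable states from the start: {A,B,C,D,F,G}. Unreachable: {E} — drop them.
P0 = {B,C,D,G} | {A,F}.
On input 1, block {B,C,D,G} splits into {B,G} and {C,D}.
Refine {B,G} on symbol 0: members go to different blocks, giving {B} and {G}.
Stable partition: {B} | {A,F} | {C,D} | {G} — 4 equivalence classes.
A and G end up in different blocks, so they are distinguishable. For instance, the string 'ε' is accepted from only G.

No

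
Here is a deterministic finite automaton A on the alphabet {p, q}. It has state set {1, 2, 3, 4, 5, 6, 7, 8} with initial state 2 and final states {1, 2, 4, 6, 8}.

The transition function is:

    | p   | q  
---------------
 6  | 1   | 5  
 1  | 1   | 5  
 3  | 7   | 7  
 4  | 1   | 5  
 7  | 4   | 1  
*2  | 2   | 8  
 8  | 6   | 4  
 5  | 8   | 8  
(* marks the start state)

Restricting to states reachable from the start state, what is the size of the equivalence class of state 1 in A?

States {3,7} cannot be reached from the start state, so discard them.
Start with accepting vs non-accepting: {1,2,4,6,8} | {5}.
On input q, block {1,2,4,6,8} splits into {1,4,6} and {2,8}.
On input p, block {2,8} splits into {2} and {8}.
The partition is now stable with 4 blocks: {1,4,6} | {5} | {2} | {8}.
State 1 belongs to the block {1,4,6}, which has 3 states.

3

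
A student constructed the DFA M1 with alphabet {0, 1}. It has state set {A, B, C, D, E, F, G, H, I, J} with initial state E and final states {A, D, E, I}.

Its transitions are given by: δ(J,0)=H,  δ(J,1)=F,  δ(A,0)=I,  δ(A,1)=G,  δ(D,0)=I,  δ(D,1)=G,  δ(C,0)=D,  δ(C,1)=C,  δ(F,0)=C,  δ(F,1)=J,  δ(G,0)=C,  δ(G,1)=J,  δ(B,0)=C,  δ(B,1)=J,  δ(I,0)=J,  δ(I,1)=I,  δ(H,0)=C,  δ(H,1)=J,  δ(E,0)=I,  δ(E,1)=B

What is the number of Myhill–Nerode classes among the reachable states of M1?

States {A} cannot be reached from the start state, so discard them.
P0 = {D,E,I} | {B,C,F,G,H,J}.
Split {D,E,I} by δ(·,0) → {D,E} and {I}.
On input 0, block {B,C,F,G,H,J} splits into {B,F,G,H,J} and {C}.
Refine {B,F,G,H,J} on symbol 0: members go to different blocks, giving {B,F,G,H} and {J}.
No further refinement is possible. Final partition (5 blocks): {D,E} | {B,F,G,H} | {I} | {C} | {J}.

5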